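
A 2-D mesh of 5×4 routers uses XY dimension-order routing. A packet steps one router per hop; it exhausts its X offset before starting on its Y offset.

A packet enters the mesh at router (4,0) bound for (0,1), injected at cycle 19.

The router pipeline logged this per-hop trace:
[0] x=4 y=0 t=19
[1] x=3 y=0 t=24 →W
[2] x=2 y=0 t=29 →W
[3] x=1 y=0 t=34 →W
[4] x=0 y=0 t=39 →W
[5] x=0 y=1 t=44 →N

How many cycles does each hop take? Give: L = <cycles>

L = 5

Δcyc across hop 0→1: 24 − 19 = 5.
Each hop adds L, hence L = 5.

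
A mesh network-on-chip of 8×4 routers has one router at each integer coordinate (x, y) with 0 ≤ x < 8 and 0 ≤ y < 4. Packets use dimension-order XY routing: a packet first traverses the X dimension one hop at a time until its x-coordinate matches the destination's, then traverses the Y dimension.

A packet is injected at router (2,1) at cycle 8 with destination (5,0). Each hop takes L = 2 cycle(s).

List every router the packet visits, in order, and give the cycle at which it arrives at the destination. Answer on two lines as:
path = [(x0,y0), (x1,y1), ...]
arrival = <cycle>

path = [(2,1), (3,1), (4,1), (5,1), (5,0)]
arrival = 16

  0. router=(2,1) cycle=8 (inject)
  1. router=(3,1) cycle=10 dir=E
  2. router=(4,1) cycle=12 dir=E
  3. router=(5,1) cycle=14 dir=E
  4. router=(5,0) cycle=16 dir=S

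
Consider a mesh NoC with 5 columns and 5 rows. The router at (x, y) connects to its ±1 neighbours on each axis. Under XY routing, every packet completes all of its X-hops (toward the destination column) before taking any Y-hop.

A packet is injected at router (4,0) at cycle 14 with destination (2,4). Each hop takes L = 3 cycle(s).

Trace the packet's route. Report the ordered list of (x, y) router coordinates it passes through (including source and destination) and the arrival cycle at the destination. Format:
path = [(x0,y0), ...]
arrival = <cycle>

path = [(4,0), (3,0), (2,0), (2,1), (2,2), (2,3), (2,4)]
arrival = 32

t=14: at (4,0)
t=17: at (3,0) after W
t=20: at (2,0) after W
t=23: at (2,1) after N
t=26: at (2,2) after N
t=29: at (2,3) after N
t=32: at (2,4) after N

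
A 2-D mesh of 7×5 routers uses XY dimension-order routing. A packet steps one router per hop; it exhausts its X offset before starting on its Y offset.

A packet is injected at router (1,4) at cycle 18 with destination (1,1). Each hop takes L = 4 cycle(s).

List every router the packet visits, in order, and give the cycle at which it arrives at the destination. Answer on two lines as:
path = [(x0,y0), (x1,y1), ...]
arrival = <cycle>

path = [(1,4), (1,3), (1,2), (1,1)]
arrival = 30

t=18: at (1,4)
t=22: at (1,3) after S
t=26: at (1,2) after S
t=30: at (1,1) after S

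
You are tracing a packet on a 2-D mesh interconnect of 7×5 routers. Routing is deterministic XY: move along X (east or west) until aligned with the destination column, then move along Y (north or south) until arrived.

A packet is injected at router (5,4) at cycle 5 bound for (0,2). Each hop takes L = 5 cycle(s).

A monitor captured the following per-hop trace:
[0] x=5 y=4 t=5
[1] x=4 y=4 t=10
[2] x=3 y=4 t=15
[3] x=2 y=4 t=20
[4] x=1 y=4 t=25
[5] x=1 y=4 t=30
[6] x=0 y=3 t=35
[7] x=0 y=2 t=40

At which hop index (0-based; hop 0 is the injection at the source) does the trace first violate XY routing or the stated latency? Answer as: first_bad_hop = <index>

first_bad_hop = 5

  1: Δx=-1 Δy=+0 Δt=5 [ok]
  2: Δx=-1 Δy=+0 Δt=5 [ok]
  3: Δx=-1 Δy=+0 Δt=5 [ok]
  4: Δx=-1 Δy=+0 Δt=5 [ok]
  5: Δx=+0 Δy=+0 Δt=5 [BAD: non-unit step]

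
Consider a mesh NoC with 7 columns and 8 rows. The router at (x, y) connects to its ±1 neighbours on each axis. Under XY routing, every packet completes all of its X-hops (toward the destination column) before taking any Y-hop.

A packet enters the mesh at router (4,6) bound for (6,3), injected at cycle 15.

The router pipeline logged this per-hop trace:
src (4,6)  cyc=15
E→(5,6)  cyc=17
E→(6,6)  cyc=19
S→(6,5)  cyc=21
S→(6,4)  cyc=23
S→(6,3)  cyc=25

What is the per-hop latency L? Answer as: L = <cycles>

From hop 0 (15) to hop 1 (17): +2 cycles.
Per-hop latency L = Δcyc = 2.

L = 2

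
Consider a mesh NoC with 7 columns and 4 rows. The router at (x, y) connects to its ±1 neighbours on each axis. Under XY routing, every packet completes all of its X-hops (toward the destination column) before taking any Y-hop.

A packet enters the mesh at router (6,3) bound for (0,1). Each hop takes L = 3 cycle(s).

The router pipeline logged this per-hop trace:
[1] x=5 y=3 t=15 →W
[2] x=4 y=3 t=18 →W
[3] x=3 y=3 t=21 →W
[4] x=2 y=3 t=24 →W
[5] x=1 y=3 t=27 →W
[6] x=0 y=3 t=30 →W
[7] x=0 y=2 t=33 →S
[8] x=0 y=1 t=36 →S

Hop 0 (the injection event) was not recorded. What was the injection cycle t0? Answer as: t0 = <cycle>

cyc[1] = 15 and cyc[k] = t0 + k·L for every k.
Subtract one hop: t0 = 15 − 3 = 12.

t0 = 12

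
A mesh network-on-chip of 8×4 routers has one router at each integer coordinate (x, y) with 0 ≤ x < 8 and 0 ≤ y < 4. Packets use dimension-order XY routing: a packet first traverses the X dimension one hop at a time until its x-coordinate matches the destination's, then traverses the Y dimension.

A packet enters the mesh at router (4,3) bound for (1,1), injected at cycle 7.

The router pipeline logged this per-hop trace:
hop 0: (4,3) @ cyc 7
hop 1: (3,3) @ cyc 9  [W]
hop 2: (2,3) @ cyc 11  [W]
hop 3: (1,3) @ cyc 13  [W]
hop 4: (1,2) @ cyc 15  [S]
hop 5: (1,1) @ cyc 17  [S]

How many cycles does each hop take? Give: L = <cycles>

L = 2

Δcyc across hop 0→1: 9 − 7 = 2.
That increment is L by definition: L = 2.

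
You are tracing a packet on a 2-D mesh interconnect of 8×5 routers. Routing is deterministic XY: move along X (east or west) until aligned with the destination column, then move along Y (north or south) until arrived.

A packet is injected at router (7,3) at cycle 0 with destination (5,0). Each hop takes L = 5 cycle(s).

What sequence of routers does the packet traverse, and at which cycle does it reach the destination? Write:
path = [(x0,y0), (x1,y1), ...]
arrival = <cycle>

t=0: at (7,3)
t=5: at (6,3) after W
t=10: at (5,3) after W
t=15: at (5,2) after S
t=20: at (5,1) after S
t=25: at (5,0) after S

path = [(7,3), (6,3), (5,3), (5,2), (5,1), (5,0)]
arrival = 25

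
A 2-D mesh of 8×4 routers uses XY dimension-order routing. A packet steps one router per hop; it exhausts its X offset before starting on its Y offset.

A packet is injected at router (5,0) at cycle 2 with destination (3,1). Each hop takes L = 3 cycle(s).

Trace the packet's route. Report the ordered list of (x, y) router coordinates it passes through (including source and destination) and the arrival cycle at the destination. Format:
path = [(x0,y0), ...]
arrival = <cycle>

path = [(5,0), (4,0), (3,0), (3,1)]
arrival = 11

#0 — 5,0 | c2
#1 — 4,0 | c5 | W
#2 — 3,0 | c8 | W
#3 — 3,1 | c11 | N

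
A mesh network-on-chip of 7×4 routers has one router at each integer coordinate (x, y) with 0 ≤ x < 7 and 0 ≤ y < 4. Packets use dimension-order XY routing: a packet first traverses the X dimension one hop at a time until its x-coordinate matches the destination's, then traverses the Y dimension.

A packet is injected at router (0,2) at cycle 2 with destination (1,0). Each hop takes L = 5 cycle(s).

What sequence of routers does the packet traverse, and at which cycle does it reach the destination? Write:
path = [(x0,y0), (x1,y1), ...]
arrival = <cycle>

  0. router=(0,2) cycle=2 (inject)
  1. router=(1,2) cycle=7 dir=E
  2. router=(1,1) cycle=12 dir=S
  3. router=(1,0) cycle=17 dir=S

path = [(0,2), (1,2), (1,1), (1,0)]
arrival = 17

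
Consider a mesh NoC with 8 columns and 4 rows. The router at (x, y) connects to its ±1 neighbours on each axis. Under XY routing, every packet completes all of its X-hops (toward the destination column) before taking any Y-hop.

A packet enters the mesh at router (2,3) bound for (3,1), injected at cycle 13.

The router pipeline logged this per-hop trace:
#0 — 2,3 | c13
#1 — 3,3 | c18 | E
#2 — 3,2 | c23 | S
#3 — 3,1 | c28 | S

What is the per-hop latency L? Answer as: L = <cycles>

L = 5

Between hops 0 and 1 the cycle counter advances 18 − 13 = 5.
Each hop adds L, hence L = 5.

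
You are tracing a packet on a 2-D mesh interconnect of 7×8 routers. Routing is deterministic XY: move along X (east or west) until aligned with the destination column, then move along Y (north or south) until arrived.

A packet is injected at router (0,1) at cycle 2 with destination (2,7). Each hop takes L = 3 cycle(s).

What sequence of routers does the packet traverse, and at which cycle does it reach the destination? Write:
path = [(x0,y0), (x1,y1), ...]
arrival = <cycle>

path = [(0,1), (1,1), (2,1), (2,2), (2,3), (2,4), (2,5), (2,6), (2,7)]
arrival = 26

t=2: at (0,1)
t=5: at (1,1) after E
t=8: at (2,1) after E
t=11: at (2,2) after N
t=14: at (2,3) after N
t=17: at (2,4) after N
t=20: at (2,5) after N
t=23: at (2,6) after N
t=26: at (2,7) after N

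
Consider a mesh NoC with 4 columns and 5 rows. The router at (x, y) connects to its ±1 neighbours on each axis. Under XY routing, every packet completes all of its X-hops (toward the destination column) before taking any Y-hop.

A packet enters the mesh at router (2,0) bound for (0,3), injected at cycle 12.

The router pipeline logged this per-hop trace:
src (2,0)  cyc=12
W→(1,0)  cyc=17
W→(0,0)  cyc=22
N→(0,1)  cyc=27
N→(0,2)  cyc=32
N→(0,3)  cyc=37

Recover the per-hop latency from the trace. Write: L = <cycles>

L = 5

Δcyc across hop 0→1: 17 − 12 = 5.
Per-hop latency L = Δcyc = 5.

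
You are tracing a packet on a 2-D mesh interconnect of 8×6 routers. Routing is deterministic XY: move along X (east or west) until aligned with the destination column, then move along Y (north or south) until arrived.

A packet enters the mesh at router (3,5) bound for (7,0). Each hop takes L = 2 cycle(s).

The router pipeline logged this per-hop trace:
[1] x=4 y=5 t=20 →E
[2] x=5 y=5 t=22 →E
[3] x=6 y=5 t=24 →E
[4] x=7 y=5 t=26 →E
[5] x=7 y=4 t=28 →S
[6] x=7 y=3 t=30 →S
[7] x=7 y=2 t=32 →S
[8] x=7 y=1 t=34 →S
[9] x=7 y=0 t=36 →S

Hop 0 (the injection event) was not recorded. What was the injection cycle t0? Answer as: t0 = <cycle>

At hop 1 the cycle is 20; in general cyc_k = t0 + kL.
Therefore t0 = 20 − L = 18.

t0 = 18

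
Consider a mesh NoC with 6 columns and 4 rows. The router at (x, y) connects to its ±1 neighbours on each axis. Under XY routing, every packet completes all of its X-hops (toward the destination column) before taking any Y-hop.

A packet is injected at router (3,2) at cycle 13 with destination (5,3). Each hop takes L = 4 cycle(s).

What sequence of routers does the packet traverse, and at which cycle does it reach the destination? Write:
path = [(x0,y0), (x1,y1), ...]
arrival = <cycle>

#0 — 3,2 | c13
#1 — 4,2 | c17 | E
#2 — 5,2 | c21 | E
#3 — 5,3 | c25 | N

path = [(3,2), (4,2), (5,2), (5,3)]
arrival = 25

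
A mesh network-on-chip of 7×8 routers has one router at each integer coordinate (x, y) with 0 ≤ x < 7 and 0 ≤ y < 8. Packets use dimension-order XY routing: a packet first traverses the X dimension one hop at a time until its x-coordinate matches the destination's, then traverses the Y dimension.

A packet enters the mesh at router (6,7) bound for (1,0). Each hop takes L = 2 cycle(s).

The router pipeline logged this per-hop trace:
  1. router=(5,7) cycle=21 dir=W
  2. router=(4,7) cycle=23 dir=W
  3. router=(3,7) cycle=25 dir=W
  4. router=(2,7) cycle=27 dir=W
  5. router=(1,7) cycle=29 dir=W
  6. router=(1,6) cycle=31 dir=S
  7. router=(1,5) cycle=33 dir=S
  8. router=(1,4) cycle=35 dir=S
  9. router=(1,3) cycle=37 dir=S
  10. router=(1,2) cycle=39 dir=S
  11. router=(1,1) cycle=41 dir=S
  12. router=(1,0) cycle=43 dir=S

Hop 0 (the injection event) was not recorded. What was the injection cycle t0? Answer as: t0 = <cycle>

t0 = 19

The first recorded entry is hop 1 at cycle 21.
Subtract one hop: t0 = 21 − 2 = 19.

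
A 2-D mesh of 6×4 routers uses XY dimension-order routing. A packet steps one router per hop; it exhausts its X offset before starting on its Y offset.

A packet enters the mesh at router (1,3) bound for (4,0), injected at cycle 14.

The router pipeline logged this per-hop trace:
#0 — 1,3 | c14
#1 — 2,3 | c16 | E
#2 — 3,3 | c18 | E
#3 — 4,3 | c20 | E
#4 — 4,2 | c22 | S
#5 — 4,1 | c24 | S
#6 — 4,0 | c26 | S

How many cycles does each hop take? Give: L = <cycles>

L = 2

From hop 0 (14) to hop 1 (16): +2 cycles.
Each hop adds L, hence L = 2.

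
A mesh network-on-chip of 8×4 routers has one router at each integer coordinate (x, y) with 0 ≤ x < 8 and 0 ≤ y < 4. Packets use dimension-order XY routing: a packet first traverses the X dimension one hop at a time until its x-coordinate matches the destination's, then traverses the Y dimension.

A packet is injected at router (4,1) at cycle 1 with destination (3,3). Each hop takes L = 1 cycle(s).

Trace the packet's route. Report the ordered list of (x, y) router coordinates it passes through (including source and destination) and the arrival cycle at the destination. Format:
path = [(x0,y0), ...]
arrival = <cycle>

hop 0: (4,1) @ cyc 1
hop 1: (3,1) @ cyc 2  [W]
hop 2: (3,2) @ cyc 3  [N]
hop 3: (3,3) @ cyc 4  [N]

path = [(4,1), (3,1), (3,2), (3,3)]
arrival = 4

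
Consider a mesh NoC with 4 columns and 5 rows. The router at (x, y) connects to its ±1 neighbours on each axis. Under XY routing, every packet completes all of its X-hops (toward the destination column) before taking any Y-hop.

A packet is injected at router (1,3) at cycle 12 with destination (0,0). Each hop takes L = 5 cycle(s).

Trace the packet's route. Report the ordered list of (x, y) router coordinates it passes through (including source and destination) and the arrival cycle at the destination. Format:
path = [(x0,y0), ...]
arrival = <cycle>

#0 — 1,3 | c12
#1 — 0,3 | c17 | W
#2 — 0,2 | c22 | S
#3 — 0,1 | c27 | S
#4 — 0,0 | c32 | S

path = [(1,3), (0,3), (0,2), (0,1), (0,0)]
arrival = 32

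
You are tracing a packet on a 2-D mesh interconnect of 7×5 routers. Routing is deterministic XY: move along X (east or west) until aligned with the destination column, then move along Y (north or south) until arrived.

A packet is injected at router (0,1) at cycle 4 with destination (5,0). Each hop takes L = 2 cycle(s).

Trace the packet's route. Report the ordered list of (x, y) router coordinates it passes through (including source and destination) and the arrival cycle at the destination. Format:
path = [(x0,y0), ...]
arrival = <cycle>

[0] x=0 y=1 t=4
[1] x=1 y=1 t=6 →E
[2] x=2 y=1 t=8 →E
[3] x=3 y=1 t=10 →E
[4] x=4 y=1 t=12 →E
[5] x=5 y=1 t=14 →E
[6] x=5 y=0 t=16 →S

path = [(0,1), (1,1), (2,1), (3,1), (4,1), (5,1), (5,0)]
arrival = 16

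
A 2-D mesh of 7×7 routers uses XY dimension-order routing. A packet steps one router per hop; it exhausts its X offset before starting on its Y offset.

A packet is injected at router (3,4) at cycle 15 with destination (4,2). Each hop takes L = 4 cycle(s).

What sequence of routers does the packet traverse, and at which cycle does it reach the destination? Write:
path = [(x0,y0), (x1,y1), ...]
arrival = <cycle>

path = [(3,4), (4,4), (4,3), (4,2)]
arrival = 27

[0] x=3 y=4 t=15
[1] x=4 y=4 t=19 →E
[2] x=4 y=3 t=23 →S
[3] x=4 y=2 t=27 →S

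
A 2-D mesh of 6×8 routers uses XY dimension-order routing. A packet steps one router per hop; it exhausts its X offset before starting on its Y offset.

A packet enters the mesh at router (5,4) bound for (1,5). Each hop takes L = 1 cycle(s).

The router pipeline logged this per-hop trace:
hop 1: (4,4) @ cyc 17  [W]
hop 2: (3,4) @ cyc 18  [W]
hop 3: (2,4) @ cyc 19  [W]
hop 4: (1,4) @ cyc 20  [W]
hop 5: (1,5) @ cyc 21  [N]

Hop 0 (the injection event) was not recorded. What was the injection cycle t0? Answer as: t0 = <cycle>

t0 = 16

cyc[1] = 17 and cyc[k] = t0 + k·L for every k.
t0 = cyc[1] − L = 17 − 1 = 16.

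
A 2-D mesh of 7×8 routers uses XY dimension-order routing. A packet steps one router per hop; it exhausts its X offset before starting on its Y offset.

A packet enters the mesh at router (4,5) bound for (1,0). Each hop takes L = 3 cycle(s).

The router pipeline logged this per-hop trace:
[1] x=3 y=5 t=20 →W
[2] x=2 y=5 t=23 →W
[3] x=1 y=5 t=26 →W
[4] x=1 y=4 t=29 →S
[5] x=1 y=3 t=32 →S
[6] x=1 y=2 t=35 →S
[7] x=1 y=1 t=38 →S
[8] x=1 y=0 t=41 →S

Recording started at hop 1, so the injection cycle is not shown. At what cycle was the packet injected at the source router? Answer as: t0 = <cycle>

t0 = 17

The first recorded entry is hop 1 at cycle 20.
Therefore t0 = 20 − L = 17.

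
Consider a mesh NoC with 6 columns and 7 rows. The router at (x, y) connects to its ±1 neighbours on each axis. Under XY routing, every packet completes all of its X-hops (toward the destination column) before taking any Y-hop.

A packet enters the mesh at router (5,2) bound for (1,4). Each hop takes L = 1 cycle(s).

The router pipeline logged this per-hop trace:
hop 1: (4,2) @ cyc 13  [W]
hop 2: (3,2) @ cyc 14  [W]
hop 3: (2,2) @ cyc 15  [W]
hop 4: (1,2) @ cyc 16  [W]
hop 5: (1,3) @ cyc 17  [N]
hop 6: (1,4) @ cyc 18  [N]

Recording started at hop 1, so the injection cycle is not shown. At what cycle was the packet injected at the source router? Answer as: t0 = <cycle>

The first recorded entry is hop 1 at cycle 13.
So t0 = 13 − 1·1 = 12.

t0 = 12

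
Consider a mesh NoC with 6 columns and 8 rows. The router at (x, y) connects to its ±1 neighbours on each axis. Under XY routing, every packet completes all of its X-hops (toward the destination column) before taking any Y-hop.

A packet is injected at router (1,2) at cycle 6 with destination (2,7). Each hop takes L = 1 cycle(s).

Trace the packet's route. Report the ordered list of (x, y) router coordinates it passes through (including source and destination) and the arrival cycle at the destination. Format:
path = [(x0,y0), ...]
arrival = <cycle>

path = [(1,2), (2,2), (2,3), (2,4), (2,5), (2,6), (2,7)]
arrival = 12

t=6: at (1,2)
t=7: at (2,2) after E
t=8: at (2,3) after N
t=9: at (2,4) after N
t=10: at (2,5) after N
t=11: at (2,6) after N
t=12: at (2,7) after N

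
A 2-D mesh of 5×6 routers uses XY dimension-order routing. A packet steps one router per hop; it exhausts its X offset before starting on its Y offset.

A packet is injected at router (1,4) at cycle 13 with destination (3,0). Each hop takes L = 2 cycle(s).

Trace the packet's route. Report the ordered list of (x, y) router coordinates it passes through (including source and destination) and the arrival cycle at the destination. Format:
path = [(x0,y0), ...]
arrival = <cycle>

t=13: at (1,4)
t=15: at (2,4) after E
t=17: at (3,4) after E
t=19: at (3,3) after S
t=21: at (3,2) after S
t=23: at (3,1) after S
t=25: at (3,0) after S

path = [(1,4), (2,4), (3,4), (3,3), (3,2), (3,1), (3,0)]
arrival = 25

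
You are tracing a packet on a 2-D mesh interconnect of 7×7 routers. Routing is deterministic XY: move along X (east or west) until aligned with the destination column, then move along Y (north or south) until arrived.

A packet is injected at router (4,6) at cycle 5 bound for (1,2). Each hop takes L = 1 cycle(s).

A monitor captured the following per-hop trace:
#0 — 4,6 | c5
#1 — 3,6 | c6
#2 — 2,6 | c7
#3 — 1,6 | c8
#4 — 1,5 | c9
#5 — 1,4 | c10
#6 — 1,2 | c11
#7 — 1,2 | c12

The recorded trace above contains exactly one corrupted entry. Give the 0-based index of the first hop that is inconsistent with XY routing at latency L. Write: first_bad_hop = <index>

  1: Δx=-1 Δy=+0 Δt=1 [ok]
  2: Δx=-1 Δy=+0 Δt=1 [ok]
  3: Δx=-1 Δy=+0 Δt=1 [ok]
  4: Δx=+0 Δy=-1 Δt=1 [ok]
  5: Δx=+0 Δy=-1 Δt=1 [ok]
  6: Δx=+0 Δy=-2 Δt=1 [BAD: non-unit step]

first_bad_hop = 6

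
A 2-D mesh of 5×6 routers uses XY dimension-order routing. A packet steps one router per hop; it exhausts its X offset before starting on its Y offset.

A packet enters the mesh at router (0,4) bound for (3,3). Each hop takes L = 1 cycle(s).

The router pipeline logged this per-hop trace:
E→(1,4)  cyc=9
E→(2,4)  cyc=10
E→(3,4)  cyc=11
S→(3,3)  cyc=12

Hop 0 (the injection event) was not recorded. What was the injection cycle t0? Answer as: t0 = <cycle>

t0 = 8

The first recorded entry is hop 1 at cycle 9.
So t0 = 9 − 1·1 = 8.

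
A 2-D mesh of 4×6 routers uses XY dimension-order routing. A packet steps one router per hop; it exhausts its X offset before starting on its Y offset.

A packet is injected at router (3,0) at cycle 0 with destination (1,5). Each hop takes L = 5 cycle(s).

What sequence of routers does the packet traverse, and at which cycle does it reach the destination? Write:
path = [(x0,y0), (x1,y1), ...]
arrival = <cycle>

path = [(3,0), (2,0), (1,0), (1,1), (1,2), (1,3), (1,4), (1,5)]
arrival = 35

[0] x=3 y=0 t=0
[1] x=2 y=0 t=5 →W
[2] x=1 y=0 t=10 →W
[3] x=1 y=1 t=15 →N
[4] x=1 y=2 t=20 →N
[5] x=1 y=3 t=25 →N
[6] x=1 y=4 t=30 →N
[7] x=1 y=5 t=35 →N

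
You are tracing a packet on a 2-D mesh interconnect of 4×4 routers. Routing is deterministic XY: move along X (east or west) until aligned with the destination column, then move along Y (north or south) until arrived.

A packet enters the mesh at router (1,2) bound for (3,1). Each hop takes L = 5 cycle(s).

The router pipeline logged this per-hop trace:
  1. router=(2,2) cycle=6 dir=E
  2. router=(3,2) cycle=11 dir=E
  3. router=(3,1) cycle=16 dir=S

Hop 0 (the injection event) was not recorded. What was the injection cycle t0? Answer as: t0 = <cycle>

cyc[1] = 6 and cyc[k] = t0 + k·L for every k.
Therefore t0 = 6 − L = 1.

t0 = 1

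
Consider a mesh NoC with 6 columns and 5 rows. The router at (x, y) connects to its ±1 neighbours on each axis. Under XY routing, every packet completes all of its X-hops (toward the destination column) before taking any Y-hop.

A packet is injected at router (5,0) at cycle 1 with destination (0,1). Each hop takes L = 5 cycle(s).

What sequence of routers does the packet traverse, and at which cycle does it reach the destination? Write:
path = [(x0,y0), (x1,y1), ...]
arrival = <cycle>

path = [(5,0), (4,0), (3,0), (2,0), (1,0), (0,0), (0,1)]
arrival = 31

src (5,0)  cyc=1
W→(4,0)  cyc=6
W→(3,0)  cyc=11
W→(2,0)  cyc=16
W→(1,0)  cyc=21
W→(0,0)  cyc=26
N→(0,1)  cyc=31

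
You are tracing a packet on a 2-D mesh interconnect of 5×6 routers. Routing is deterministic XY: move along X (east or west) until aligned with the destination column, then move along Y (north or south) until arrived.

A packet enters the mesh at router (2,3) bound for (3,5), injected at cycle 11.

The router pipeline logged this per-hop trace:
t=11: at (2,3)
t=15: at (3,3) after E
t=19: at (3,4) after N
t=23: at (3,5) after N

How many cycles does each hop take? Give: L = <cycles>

Δcyc across hop 0→1: 15 − 11 = 4.
One hop costs L cycles, so L = 4.

L = 4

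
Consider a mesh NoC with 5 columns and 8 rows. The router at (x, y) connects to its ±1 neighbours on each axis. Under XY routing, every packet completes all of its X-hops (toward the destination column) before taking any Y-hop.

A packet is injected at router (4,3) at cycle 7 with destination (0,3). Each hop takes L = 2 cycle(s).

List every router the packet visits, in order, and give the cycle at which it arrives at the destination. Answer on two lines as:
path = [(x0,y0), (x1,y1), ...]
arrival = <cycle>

t=7: at (4,3)
t=9: at (3,3) after W
t=11: at (2,3) after W
t=13: at (1,3) after W
t=15: at (0,3) after W

path = [(4,3), (3,3), (2,3), (1,3), (0,3)]
arrival = 15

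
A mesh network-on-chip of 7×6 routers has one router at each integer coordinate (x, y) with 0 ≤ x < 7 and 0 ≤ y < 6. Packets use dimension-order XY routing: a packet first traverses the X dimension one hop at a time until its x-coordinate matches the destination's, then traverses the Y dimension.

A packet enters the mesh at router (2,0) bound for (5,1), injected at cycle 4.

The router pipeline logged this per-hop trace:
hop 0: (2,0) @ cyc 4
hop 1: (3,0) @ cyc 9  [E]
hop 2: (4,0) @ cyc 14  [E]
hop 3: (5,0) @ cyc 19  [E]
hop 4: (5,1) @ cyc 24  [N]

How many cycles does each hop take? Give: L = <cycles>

L = 5

Δcyc across hop 0→1: 9 − 4 = 5.
Each hop adds L, hence L = 5.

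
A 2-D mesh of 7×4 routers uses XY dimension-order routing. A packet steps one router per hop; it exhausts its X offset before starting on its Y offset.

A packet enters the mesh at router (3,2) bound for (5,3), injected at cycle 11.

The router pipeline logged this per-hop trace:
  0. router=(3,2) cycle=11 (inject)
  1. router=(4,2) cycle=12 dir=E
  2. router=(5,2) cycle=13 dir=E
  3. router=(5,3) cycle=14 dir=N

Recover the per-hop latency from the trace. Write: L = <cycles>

L = 1

Between hops 0 and 1 the cycle counter advances 12 − 11 = 1.
Each hop adds L, hence L = 1.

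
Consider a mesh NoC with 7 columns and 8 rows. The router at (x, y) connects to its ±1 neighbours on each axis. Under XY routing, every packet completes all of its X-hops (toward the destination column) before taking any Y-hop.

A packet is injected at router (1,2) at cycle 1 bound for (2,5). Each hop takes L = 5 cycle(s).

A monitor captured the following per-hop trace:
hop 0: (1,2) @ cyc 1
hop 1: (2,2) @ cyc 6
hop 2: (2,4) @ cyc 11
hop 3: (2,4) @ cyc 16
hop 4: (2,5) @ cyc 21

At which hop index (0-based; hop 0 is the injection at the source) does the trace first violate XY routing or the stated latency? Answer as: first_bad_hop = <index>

first_bad_hop = 2

hop 1: step (+1,+0), +5 cyc — ok
hop 2: step (+0,+2), +5 cyc — BAD: non-unit step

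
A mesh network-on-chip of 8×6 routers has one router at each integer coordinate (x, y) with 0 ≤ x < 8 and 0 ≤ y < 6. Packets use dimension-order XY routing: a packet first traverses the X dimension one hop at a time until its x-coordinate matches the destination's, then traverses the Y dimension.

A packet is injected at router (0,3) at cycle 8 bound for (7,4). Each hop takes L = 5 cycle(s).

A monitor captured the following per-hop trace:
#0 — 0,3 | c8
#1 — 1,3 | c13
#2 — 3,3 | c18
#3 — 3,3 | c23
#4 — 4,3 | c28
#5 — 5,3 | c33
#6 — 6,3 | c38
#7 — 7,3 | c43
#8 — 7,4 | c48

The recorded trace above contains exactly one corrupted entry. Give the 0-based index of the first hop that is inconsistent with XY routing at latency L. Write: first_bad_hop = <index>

first_bad_hop = 2

[1] (+1,+0) / 5c ⇒ ok
[2] (+2,+0) / 5c ⇒ BAD: non-unit step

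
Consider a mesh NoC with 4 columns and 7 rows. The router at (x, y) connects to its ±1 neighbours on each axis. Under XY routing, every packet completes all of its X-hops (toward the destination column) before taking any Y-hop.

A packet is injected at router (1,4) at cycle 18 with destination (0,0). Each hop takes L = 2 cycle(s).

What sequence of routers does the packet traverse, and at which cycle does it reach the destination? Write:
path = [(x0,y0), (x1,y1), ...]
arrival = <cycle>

src (1,4)  cyc=18
W→(0,4)  cyc=20
S→(0,3)  cyc=22
S→(0,2)  cyc=24
S→(0,1)  cyc=26
S→(0,0)  cyc=28

path = [(1,4), (0,4), (0,3), (0,2), (0,1), (0,0)]
arrival = 28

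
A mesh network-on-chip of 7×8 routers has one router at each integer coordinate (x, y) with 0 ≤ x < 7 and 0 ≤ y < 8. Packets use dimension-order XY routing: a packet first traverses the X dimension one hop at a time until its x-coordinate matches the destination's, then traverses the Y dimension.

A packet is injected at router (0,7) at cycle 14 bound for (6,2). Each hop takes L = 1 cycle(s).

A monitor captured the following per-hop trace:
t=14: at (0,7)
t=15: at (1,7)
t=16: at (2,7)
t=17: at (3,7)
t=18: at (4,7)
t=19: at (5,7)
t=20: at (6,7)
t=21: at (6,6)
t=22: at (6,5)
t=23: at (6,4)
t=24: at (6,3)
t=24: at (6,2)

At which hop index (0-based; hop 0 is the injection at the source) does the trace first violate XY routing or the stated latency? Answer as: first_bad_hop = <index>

first_bad_hop = 11

hop 1: step (+1,+0), +1 cyc — ok
hop 2: step (+1,+0), +1 cyc — ok
hop 3: step (+1,+0), +1 cyc — ok
hop 4: step (+1,+0), +1 cyc — ok
hop 5: step (+1,+0), +1 cyc — ok
hop 6: step (+1,+0), +1 cyc — ok
hop 7: step (+0,-1), +1 cyc — ok
hop 8: step (+0,-1), +1 cyc — ok
hop 9: step (+0,-1), +1 cyc — ok
hop 10: step (+0,-1), +1 cyc — ok
hop 11: step (+0,-1), +0 cyc — BAD: Δcyc=0≠L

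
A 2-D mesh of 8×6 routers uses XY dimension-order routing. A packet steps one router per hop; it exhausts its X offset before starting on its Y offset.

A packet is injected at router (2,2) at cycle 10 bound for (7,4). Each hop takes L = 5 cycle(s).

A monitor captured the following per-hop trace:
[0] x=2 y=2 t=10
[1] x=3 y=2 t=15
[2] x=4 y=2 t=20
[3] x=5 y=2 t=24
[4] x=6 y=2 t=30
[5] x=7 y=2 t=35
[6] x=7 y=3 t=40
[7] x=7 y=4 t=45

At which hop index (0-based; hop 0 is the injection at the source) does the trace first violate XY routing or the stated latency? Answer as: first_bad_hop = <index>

check 1→ d=(1,0) cyc+5: ok
check 2→ d=(1,0) cyc+5: ok
check 3→ d=(1,0) cyc+4: BAD: Δcyc=4≠L

first_bad_hop = 3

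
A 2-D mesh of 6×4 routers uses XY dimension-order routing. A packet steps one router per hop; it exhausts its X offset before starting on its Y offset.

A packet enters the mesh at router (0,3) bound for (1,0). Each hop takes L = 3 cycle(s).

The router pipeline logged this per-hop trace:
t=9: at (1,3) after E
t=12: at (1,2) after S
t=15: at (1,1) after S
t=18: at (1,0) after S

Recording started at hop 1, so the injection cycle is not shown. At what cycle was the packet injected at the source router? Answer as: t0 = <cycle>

t0 = 6

Hop 1 reached at cycle 9; hop k is at t0 + k·L.
Subtract one hop: t0 = 9 − 3 = 6.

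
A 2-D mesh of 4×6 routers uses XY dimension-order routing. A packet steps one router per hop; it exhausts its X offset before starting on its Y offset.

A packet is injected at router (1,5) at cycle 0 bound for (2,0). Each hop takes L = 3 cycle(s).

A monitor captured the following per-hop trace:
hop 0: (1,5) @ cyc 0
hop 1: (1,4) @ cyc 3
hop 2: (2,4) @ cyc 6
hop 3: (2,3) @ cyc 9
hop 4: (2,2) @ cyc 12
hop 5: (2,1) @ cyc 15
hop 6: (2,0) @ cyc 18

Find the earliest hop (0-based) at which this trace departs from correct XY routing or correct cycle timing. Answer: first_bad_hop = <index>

hop 1: step (+0,-1), +3 cyc — BAD: Y-move but x=1≠2

first_bad_hop = 1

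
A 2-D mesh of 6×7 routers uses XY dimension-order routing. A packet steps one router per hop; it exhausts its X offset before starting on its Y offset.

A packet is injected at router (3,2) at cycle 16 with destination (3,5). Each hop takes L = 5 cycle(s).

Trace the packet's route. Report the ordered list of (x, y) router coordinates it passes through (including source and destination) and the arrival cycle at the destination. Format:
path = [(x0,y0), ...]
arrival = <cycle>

#0 — 3,2 | c16
#1 — 3,3 | c21 | N
#2 — 3,4 | c26 | N
#3 — 3,5 | c31 | N

path = [(3,2), (3,3), (3,4), (3,5)]
arrival = 31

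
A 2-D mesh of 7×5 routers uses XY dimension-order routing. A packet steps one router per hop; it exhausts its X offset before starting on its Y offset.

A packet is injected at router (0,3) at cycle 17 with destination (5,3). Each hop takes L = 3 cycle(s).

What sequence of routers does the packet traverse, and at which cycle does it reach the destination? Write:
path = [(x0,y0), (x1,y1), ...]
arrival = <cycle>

  0. router=(0,3) cycle=17 (inject)
  1. router=(1,3) cycle=20 dir=E
  2. router=(2,3) cycle=23 dir=E
  3. router=(3,3) cycle=26 dir=E
  4. router=(4,3) cycle=29 dir=E
  5. router=(5,3) cycle=32 dir=E

path = [(0,3), (1,3), (2,3), (3,3), (4,3), (5,3)]
arrival = 32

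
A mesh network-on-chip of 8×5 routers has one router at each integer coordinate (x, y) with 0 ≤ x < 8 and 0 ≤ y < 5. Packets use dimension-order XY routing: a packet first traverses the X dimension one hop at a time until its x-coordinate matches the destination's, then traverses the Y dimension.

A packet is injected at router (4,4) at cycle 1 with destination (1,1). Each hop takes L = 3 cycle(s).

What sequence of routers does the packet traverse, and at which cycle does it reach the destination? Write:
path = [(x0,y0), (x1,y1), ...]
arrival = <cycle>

path = [(4,4), (3,4), (2,4), (1,4), (1,3), (1,2), (1,1)]
arrival = 19

src (4,4)  cyc=1
W→(3,4)  cyc=4
W→(2,4)  cyc=7
W→(1,4)  cyc=10
S→(1,3)  cyc=13
S→(1,2)  cyc=16
S→(1,1)  cyc=19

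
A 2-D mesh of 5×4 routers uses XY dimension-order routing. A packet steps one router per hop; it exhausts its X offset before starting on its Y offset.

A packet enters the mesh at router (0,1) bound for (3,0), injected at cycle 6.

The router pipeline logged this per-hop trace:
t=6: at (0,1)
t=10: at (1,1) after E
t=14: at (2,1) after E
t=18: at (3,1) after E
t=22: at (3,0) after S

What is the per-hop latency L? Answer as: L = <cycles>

L = 4

From hop 0 (6) to hop 1 (10): +4 cycles.
Each hop adds L, hence L = 4.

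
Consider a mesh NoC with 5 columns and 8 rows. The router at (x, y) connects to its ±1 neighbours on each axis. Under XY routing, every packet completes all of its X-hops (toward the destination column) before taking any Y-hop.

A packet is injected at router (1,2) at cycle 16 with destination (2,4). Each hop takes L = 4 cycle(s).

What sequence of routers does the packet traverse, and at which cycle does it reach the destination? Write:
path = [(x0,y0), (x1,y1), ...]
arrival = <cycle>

[0] x=1 y=2 t=16
[1] x=2 y=2 t=20 →E
[2] x=2 y=3 t=24 →N
[3] x=2 y=4 t=28 →N

path = [(1,2), (2,2), (2,3), (2,4)]
arrival = 28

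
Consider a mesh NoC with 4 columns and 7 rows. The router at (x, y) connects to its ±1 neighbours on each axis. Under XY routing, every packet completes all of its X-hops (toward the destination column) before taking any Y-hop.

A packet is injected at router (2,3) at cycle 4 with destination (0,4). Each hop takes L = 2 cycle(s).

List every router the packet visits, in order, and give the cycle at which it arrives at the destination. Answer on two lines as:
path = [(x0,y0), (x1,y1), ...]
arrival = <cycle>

src (2,3)  cyc=4
W→(1,3)  cyc=6
W→(0,3)  cyc=8
N→(0,4)  cyc=10

path = [(2,3), (1,3), (0,3), (0,4)]
arrival = 10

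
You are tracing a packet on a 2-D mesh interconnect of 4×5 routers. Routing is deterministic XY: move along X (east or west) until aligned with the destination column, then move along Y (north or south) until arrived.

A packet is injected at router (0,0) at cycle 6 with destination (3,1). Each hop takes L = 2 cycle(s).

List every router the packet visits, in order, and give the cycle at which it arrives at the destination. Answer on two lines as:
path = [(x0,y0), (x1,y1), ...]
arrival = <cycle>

path = [(0,0), (1,0), (2,0), (3,0), (3,1)]
arrival = 14

[0] x=0 y=0 t=6
[1] x=1 y=0 t=8 →E
[2] x=2 y=0 t=10 →E
[3] x=3 y=0 t=12 →E
[4] x=3 y=1 t=14 →N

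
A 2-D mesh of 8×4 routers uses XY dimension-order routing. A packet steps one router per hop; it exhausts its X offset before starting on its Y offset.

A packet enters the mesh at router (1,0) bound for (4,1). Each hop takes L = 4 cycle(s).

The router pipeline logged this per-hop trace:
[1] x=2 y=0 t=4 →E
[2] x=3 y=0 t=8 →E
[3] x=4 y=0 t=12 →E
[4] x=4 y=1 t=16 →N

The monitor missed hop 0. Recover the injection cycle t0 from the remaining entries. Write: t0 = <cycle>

t0 = 0

cyc[1] = 4 and cyc[k] = t0 + k·L for every k.
Subtract one hop: t0 = 4 − 4 = 0.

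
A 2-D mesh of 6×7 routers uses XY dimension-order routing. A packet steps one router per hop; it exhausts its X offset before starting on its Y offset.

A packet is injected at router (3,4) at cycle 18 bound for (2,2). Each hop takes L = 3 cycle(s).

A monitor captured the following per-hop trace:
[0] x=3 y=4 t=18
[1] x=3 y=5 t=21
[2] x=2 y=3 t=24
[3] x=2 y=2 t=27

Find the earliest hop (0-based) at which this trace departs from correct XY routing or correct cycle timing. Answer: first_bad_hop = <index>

check 1→ d=(0,1) cyc+3: BAD: Y-move but x=3≠2

first_bad_hop = 1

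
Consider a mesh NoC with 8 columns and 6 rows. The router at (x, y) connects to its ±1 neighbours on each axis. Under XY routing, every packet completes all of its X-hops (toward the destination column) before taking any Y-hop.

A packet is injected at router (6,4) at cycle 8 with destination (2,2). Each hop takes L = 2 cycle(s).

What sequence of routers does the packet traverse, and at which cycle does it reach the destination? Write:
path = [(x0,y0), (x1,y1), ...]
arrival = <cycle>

[0] x=6 y=4 t=8
[1] x=5 y=4 t=10 →W
[2] x=4 y=4 t=12 →W
[3] x=3 y=4 t=14 →W
[4] x=2 y=4 t=16 →W
[5] x=2 y=3 t=18 →S
[6] x=2 y=2 t=20 →S

path = [(6,4), (5,4), (4,4), (3,4), (2,4), (2,3), (2,2)]
arrival = 20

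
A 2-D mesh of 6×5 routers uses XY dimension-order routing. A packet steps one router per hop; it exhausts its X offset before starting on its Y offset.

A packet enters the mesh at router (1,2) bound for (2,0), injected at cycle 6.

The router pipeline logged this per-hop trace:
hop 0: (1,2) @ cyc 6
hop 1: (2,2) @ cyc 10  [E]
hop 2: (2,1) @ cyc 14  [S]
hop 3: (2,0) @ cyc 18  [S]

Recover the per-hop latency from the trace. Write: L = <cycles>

L = 4

From hop 0 (6) to hop 1 (10): +4 cycles.
That increment is L by definition: L = 4.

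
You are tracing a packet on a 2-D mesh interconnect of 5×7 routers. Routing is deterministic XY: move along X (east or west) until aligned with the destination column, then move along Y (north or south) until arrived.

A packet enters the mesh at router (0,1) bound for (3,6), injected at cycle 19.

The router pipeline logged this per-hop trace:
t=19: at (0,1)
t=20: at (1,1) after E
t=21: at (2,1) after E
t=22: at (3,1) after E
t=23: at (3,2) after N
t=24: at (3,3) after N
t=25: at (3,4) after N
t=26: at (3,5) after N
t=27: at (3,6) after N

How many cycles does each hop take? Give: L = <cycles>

L = 1

From hop 0 (19) to hop 1 (20): +1 cycles.
One hop costs L cycles, so L = 1.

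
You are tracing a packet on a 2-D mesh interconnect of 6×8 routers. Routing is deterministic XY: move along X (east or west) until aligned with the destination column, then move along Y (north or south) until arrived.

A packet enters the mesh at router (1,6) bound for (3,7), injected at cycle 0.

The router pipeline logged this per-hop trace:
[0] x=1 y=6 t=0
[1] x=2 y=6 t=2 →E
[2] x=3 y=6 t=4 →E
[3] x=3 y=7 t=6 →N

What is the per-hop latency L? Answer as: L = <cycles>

cyc[1] − cyc[0] = 2 − 0 = 2.
Per-hop latency L = Δcyc = 2.

L = 2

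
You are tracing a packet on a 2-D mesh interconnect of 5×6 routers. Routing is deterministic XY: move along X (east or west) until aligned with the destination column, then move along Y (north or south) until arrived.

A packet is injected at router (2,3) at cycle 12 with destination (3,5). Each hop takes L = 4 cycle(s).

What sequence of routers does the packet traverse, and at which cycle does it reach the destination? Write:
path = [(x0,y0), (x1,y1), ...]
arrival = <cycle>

path = [(2,3), (3,3), (3,4), (3,5)]
arrival = 24

#0 — 2,3 | c12
#1 — 3,3 | c16 | E
#2 — 3,4 | c20 | N
#3 — 3,5 | c24 | N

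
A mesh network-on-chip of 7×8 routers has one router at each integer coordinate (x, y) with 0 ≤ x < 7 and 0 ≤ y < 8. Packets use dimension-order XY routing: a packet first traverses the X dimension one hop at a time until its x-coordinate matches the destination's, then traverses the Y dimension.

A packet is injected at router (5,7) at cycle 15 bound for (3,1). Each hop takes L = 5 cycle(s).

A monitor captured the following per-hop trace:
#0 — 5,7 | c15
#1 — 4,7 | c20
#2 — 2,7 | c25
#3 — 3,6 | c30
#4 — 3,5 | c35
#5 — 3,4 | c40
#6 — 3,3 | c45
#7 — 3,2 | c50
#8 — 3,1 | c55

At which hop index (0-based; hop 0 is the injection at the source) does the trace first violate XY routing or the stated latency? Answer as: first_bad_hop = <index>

first_bad_hop = 2

check 1→ d=(-1,0) cyc+5: ok
check 2→ d=(-2,0) cyc+5: BAD: non-unit step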